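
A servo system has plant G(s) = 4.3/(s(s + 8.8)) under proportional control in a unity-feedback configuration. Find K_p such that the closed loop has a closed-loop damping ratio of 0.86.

K_p = 6.09

Closed-loop characteristic equation: s² + 8.8s + K_p·4.3 = 0.
So ω_n = √(4.3K_p) and 2ζω_n = 8.8, giving ζ = 8.8/(2√(4.3K_p)).
Setting ζ = 0.86: √(4.3K_p) = 8.8/(2·0.86) = 5.116, so K_p = 26.18/4.3 = 6.09.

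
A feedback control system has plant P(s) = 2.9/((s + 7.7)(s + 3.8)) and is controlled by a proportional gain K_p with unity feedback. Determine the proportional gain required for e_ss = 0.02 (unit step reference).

K_p = 494

For a type-0 loop with proportional control, e_ss = 1/(1 + K_p·P(0)).
P(0) = 0.09911. Require 1/(1 + K_p·0.09911) = 0.02, so 1 + 0.09911·K_p = 50.
K_p = (50 − 1)/0.09911 = 494.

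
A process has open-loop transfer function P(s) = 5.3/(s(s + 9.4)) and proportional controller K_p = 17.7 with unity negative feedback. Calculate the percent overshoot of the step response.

Closed-loop characteristic equation: s² + 9.4s + 93.81 = 0, so ω_n = 9.686 rad/s and ζ = 9.4/(2·9.686) = 0.4853.
%OS = 100·exp(−πζ/√(1−ζ²)) = 100·exp(−π·0.4853/√0.7645) = 17.5%.

17.5%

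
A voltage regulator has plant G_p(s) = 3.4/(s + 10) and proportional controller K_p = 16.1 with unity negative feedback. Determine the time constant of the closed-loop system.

τ = 0.0154 s

Closed-loop transfer function: T(s) = K_p·G_p(s)/(1 + K_p·G_p(s)) = 54.74/(s + 10 + 54.74) = 54.74/(s + 64.74).
Time constant τ = 1/64.74 = 0.0154 s.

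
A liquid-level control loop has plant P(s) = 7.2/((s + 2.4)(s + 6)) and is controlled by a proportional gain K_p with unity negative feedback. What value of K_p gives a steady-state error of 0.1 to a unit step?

The loop is type 0, so e_ss(step) = 1/(1 + K_pos) with K_pos = K_p·P(0).
P(0) = 0.5. Require 1/(1 + K_p·0.5) = 0.1, so 1 + 0.5·K_p = 10.
K_p = (10 − 1)/0.5 = 18.

K_p = 18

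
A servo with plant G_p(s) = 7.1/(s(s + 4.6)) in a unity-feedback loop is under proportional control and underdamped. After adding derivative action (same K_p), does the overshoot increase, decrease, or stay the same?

With PD the characteristic equation becomes s² + (a + K·K_d)s + K·K_p = 0; the damping term grows, ζ rises, overshoot falls.

decrease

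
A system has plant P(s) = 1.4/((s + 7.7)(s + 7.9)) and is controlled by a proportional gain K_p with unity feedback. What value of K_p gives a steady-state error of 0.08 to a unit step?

K_p = 500

For a type-0 loop with proportional control, e_ss = 1/(1 + K_p·P(0)).
P(0) = 0.02301. Require 1/(1 + K_p·0.02301) = 0.08, so 1 + 0.02301·K_p = 12.5.
K_p = (12.5 − 1)/0.02301 = 500.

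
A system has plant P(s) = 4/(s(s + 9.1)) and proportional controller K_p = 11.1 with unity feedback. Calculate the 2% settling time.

T_s ≈ 0.879 s

From 1 + K_pP(s) = 0: s² + 9.1s + 44.4 = 0 ⇒ ω_n = 6.663, ζ = 0.6828.
2% settling time T_s ≈ 4/(ζω_n) = 4/4.55 = 0.879 s.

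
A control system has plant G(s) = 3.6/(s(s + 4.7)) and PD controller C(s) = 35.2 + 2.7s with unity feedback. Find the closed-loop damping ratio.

ζ = 0.64

Forward path: (35.2 + 2.7s)·3.6/(s(s+4.7)). The closed-loop characteristic equation is s² + (4.7 + 3.6·2.7)s + 3.6·35.2 = 0.
That is s² + 14.42s + 126.7 = 0, so ω_n = 11.26 rad/s and ζ = 14.42/(2·11.26) = 0.6405.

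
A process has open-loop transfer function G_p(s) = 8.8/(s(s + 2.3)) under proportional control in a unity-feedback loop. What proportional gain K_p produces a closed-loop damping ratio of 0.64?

Closed-loop characteristic equation: s² + 2.3s + K_p·8.8 = 0.
So ω_n = √(8.8K_p) and 2ζω_n = 2.3, giving ζ = 2.3/(2√(8.8K_p)).
Setting ζ = 0.64: √(8.8K_p) = 2.3/(2·0.64) = 1.797, so K_p = 3.229/8.8 = 0.367.

K_p = 0.367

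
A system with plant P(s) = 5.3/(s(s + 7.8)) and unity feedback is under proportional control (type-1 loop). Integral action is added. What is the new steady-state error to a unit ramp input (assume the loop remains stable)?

0

The integrator raises the loop to type 2, so K_v → ∞ and e_ss to a ramp is zero.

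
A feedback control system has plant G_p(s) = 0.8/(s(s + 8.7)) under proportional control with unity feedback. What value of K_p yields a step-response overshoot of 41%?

K_p = 317

From %OS = 100·exp(−πζ/√(1−ζ²)) = 41%, ζ = −ln(0.41)/√(π²+ln²(0.41)) = 0.273.
Characteristic equation s² + 8.7s + 0.8K_p = 0 gives ζ = 8.7/(2√(0.8K_p)).
Setting ζ = 0.273: √(0.8K_p) = 8.7/(2·0.273) = 15.93, so K_p = 253.9/0.8 = 317.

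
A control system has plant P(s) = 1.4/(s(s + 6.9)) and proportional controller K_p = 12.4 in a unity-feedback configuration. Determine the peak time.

T_p = 1.34 s

Closed-loop characteristic equation: s² + 6.9s + 17.36 = 0, so ω_n = 4.167 rad/s and ζ = 6.9/(2·4.167) = 0.828.
Damped frequency ω_d = ω_n√(1−ζ²) = 2.336 rad/s, so peak time T_p = π/ω_d = 1.34 s.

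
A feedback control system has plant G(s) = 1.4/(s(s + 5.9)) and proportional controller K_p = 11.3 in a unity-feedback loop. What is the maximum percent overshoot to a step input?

Closed-loop characteristic equation: s² + 5.9s + 15.82 = 0, so ω_n = 3.977 rad/s and ζ = 5.9/(2·3.977) = 0.7417.
%OS = 100·exp(−πζ/√(1−ζ²)) = 100·exp(−π·0.7417/√0.4499) = 3.1%.

3.1%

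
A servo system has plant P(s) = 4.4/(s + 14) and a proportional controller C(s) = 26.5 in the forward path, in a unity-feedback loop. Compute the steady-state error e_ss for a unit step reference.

0.107

The loop is type 0. Static position error constant K_pos = C(0)·P(0) = 26.5·0.3143 = 8.329.
Steady-state error to a unit step: e_ss = 1/(1+K_pos) = 1/9.329 = 0.107.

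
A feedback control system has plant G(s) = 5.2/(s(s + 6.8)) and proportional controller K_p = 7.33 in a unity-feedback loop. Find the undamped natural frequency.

ω_n = 6.17 rad/s

The closed-loop denominator is s(s+6.8) + 7.33·5.2 = s² + 6.8s + 38.12.
So ω_n² = 38.12 ⇒ ω_n = 6.174 rad/s, and ζ = 6.8/(2ω_n) = 0.551.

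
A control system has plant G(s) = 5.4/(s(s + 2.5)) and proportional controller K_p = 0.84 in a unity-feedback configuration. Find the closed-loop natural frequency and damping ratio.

1 + K_p·G(s) = 0 gives s² + 2.5s + 4.536 = 0.
So ω_n² = 4.536 ⇒ ω_n = 2.13 rad/s, and ζ = 2.5/(2ω_n) = 0.587.

ω_n = 2.13 rad/s, ζ = 0.587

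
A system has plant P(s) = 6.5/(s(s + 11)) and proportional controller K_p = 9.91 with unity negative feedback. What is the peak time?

T_p = 0.537 s

Closed-loop characteristic equation: s² + 11s + 64.42 = 0, so ω_n = 8.026 rad/s and ζ = 11/(2·8.026) = 0.6853.
Damped frequency ω_d = ω_n√(1−ζ²) = 5.845 rad/s, so peak time T_p = π/ω_d = 0.537 s.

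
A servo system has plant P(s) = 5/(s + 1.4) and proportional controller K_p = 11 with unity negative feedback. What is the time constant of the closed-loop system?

Closed-loop transfer function: T(s) = K_p·P(s)/(1 + K_p·P(s)) = 55/(s + 1.4 + 55) = 55/(s + 56.4).
Time constant τ = 1/56.4 = 0.0177 s.

τ = 0.0177 s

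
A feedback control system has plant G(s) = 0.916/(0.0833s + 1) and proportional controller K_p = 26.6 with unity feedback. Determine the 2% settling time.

Closed loop: T(s) = K_p·G/(1+K_p·G) = 24.37/(0.0833s + 1 + 24.37), with pole at s = −(1 + 24.37)/0.0833 = −304.5.
τ = 1/304.5 = 0.003284 s, so 2% settling time ≈ 4τ = 0.0131 s.

T_s ≈ 0.0131 s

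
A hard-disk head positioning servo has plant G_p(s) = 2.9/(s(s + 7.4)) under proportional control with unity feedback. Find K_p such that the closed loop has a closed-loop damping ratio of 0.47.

K_p = 21.4

Closed-loop characteristic equation: s² + 7.4s + K_p·2.9 = 0.
So ω_n = √(2.9K_p) and 2ζω_n = 7.4, giving ζ = 7.4/(2√(2.9K_p)).
Setting ζ = 0.47: √(2.9K_p) = 7.4/(2·0.47) = 7.872, so K_p = 61.97/2.9 = 21.4.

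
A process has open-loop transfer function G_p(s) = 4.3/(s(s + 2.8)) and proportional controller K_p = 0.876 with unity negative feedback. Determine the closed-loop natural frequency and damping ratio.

The closed-loop denominator is s(s+2.8) + 0.876·4.3 = s² + 2.8s + 3.767.
Matching s² + 2ζω_n s + ω_n²: ω_n = √3.767 = 1.941 rad/s and 2ζω_n = 2.8, so ζ = 2.8/(2·1.941) = 0.721.

ω_n = 1.94 rad/s, ζ = 0.721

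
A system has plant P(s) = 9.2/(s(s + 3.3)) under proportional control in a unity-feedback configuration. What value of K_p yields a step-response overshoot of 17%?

K_p = 1.23

From %OS = 100·exp(−πζ/√(1−ζ²)) = 17%, ζ = −ln(0.17)/√(π²+ln²(0.17)) = 0.4913.
Characteristic equation s² + 3.3s + 9.2K_p = 0 gives ζ = 3.3/(2√(9.2K_p)).
Setting ζ = 0.4913: √(9.2K_p) = 3.3/(2·0.4913) = 3.359, so K_p = 11.28/9.2 = 1.23.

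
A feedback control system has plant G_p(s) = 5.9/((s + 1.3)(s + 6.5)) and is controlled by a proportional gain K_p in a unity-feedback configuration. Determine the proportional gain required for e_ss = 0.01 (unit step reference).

For a type-0 loop with proportional control, e_ss = 1/(1 + K_p·G_p(0)).
G_p(0) = 0.6982. Require 1/(1 + K_p·0.6982) = 0.01, so 1 + 0.6982·K_p = 100.
K_p = (100 − 1)/0.6982 = 142.

K_p = 142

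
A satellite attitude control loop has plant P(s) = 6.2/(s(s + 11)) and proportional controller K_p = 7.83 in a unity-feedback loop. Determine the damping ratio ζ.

ζ = 0.789

1 + K_p·P(s) = 0 gives s² + 11s + 48.55 = 0.
So ω_n² = 48.55 ⇒ ω_n = 6.967 rad/s, and ζ = 11/(2ω_n) = 0.789.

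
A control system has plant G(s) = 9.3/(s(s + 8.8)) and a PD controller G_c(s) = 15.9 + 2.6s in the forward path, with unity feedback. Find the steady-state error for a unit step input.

0

The open loop G_c(s)G(s) has a pole at the origin (type 1), so the static position error constant is infinite and e_ss = 1/(1+∞) = 0.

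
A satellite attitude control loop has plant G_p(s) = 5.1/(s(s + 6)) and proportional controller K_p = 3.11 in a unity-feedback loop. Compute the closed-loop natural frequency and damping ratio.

With unity feedback the closed-loop characteristic equation is s² + 6s + 3.11·5.1 = s² + 6s + 15.86 = 0.
Matching s² + 2ζω_n s + ω_n²: ω_n = √15.86 = 3.983 rad/s and 2ζω_n = 6, so ζ = 6/(2·3.983) = 0.753.

ω_n = 3.98 rad/s, ζ = 0.753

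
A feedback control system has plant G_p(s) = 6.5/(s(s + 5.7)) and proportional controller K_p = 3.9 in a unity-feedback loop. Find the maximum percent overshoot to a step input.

11.6%

Closed-loop characteristic equation: s² + 5.7s + 25.35 = 0, so ω_n = 5.035 rad/s and ζ = 5.7/(2·5.035) = 0.5661.
%OS = 100·exp(−πζ/√(1−ζ²)) = 100·exp(−π·0.5661/√0.6796) = 11.6%.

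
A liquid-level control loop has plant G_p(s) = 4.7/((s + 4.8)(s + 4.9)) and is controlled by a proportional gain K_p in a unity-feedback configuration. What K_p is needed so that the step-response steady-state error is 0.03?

K_p = 162

For a type-0 loop with proportional control, e_ss = 1/(1 + K_p·G_p(0)).
G_p(0) = 0.1998. Require 1/(1 + K_p·0.1998) = 0.03, so 1 + 0.1998·K_p = 33.33.
K_p = (33.33 − 1)/0.1998 = 162.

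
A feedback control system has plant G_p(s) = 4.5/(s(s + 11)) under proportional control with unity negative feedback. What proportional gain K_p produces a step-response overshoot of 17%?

From %OS = 100·exp(−πζ/√(1−ζ²)) = 17%, ζ = −ln(0.17)/√(π²+ln²(0.17)) = 0.4913.
Characteristic equation s² + 11s + 4.5K_p = 0 gives ζ = 11/(2√(4.5K_p)).
Setting ζ = 0.4913: √(4.5K_p) = 11/(2·0.4913) = 11.2, so K_p = 125.3/4.5 = 27.9.

K_p = 27.9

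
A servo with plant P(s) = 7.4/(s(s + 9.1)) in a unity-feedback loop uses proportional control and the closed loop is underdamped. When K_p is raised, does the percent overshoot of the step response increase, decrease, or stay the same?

increase

ζ = 9.1/(2√(7.4K_p)) decreases as K_p grows; lower damping means more overshoot.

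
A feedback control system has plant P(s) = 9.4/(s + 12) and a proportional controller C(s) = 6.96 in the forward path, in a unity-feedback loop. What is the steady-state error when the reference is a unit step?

0.155

The loop is type 0. Static position error constant K_pos = C(0)·P(0) = 6.96·0.7833 = 5.452.
Steady-state error to a unit step: e_ss = 1/(1+K_pos) = 1/6.452 = 0.155.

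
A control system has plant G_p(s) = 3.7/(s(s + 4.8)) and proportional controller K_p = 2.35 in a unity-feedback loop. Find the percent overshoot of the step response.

1.23%

Closed-loop characteristic equation: s² + 4.8s + 8.695 = 0, so ω_n = 2.949 rad/s and ζ = 4.8/(2·2.949) = 0.8139.
%OS = 100·exp(−πζ/√(1−ζ²)) = 100·exp(−π·0.8139/√0.3376) = 1.23%.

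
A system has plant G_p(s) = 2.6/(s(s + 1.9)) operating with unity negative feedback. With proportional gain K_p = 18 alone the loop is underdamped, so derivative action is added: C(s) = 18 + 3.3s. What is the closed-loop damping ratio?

Forward path: (18 + 3.3s)·2.6/(s(s+1.9)). The closed-loop characteristic equation is s² + (1.9 + 2.6·3.3)s + 2.6·18 = 0.
That is s² + 10.48s + 46.8 = 0, so ω_n = 6.841 rad/s and ζ = 10.48/(2·6.841) = 0.766.

ζ = 0.766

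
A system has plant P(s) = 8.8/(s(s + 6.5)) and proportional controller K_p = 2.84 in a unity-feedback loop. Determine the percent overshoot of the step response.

6.8%

Closed-loop characteristic equation: s² + 6.5s + 24.99 = 0, so ω_n = 4.999 rad/s and ζ = 6.5/(2·4.999) = 0.6501.
%OS = 100·exp(−πζ/√(1−ζ²)) = 100·exp(−π·0.6501/√0.5774) = 6.8%.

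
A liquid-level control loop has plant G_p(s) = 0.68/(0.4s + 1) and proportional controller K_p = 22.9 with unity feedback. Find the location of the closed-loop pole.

s = -41.43

Closed loop: T(s) = K_p·G_p/(1+K_p·G_p) = 15.57/(0.4s + 1 + 15.57), with pole at s = −(1 + 15.57)/0.4 = −41.43.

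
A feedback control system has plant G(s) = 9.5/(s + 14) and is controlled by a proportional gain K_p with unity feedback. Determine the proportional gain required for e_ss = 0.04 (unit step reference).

Steady-state error for a unit step on this type-0 loop is 1/(1 + K_p·G(0)).
G(0) = 0.6786. Require 1/(1 + K_p·0.6786) = 0.04, so 1 + 0.6786·K_p = 25.
K_p = (25 − 1)/0.6786 = 35.4.

K_p = 35.4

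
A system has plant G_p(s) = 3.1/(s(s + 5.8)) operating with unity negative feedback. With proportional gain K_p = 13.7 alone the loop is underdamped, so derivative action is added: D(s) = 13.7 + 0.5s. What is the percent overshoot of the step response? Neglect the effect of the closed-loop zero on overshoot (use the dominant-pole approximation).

11.7%

Forward path: (13.7 + 0.5s)·3.1/(s(s+5.8)). The closed-loop characteristic equation is s² + (5.8 + 3.1·0.5)s + 3.1·13.7 = 0.
That is s² + 7.35s + 42.47 = 0, so ω_n = 6.517 rad/s and ζ = 7.35/(2·6.517) = 0.5639.
%OS = 100·exp(−πζ/√(1−ζ²)) = 11.7%.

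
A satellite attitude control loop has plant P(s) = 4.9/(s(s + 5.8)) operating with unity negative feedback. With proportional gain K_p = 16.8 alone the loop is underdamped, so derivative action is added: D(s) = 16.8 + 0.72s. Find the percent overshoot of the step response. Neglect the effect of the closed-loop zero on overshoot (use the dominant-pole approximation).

Forward path: (16.8 + 0.72s)·4.9/(s(s+5.8)). The closed-loop characteristic equation is s² + (5.8 + 4.9·0.72)s + 4.9·16.8 = 0.
That is s² + 9.328s + 82.32 = 0, so ω_n = 9.073 rad/s and ζ = 9.328/(2·9.073) = 0.5141.
%OS = 100·exp(−πζ/√(1−ζ²)) = 15.2%.

15.2%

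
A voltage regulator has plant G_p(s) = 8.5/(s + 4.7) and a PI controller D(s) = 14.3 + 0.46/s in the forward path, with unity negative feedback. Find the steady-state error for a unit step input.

0

The open loop D(s)G_p(s) has a pole at the origin (type 1), so the static position error constant is infinite and e_ss = 1/(1+∞) = 0.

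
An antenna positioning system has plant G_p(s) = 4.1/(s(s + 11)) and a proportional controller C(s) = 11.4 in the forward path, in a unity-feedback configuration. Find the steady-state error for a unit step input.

0

The open loop C(s)G_p(s) has a pole at the origin (type 1), so the static position error constant is infinite and e_ss = 1/(1+∞) = 0.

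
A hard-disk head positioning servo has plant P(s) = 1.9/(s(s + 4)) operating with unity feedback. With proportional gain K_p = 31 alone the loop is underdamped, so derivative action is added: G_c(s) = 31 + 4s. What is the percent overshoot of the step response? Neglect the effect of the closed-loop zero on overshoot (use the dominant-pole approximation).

Forward path: (31 + 4s)·1.9/(s(s+4)). The closed-loop characteristic equation is s² + (4 + 1.9·4)s + 1.9·31 = 0.
That is s² + 11.6s + 58.9 = 0, so ω_n = 7.675 rad/s and ζ = 11.6/(2·7.675) = 0.7557.
%OS = 100·exp(−πζ/√(1−ζ²)) = 2.66%.

2.66%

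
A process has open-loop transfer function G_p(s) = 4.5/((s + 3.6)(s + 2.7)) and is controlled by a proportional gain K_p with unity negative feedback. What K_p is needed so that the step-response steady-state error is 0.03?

K_p = 69.8

Steady-state error for a unit step on this type-0 loop is 1/(1 + K_p·G_p(0)).
G_p(0) = 0.463. Require 1/(1 + K_p·0.463) = 0.03, so 1 + 0.463·K_p = 33.33.
K_p = (33.33 − 1)/0.463 = 69.8.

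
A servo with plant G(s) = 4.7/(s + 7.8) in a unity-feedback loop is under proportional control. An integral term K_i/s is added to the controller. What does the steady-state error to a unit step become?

Adding integral action puts a pole at s = 0 in the forward path, raising the system type to 1; a type-1 loop has zero steady-state error to a step.

0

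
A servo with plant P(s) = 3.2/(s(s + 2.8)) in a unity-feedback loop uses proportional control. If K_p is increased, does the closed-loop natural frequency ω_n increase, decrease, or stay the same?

ω_n = √(3.2·K_p), which grows with K_p.

increase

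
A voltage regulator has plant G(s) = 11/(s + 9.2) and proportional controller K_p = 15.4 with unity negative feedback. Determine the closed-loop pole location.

s = -178.6

Closed-loop transfer function: T(s) = K_p·G(s)/(1 + K_p·G(s)) = 169.4/(s + 9.2 + 169.4) = 169.4/(s + 178.6).
The closed-loop pole is at s = −178.6.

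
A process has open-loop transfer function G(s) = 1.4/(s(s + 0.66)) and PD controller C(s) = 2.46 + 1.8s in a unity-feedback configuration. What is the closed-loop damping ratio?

ζ = 0.857

Forward path: (2.46 + 1.8s)·1.4/(s(s+0.66)). The closed-loop characteristic equation is s² + (0.66 + 1.4·1.8)s + 1.4·2.46 = 0.
That is s² + 3.18s + 3.444 = 0, so ω_n = 1.856 rad/s and ζ = 3.18/(2·1.856) = 0.8568.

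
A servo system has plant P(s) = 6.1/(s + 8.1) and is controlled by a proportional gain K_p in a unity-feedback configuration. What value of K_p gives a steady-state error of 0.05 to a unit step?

For a type-0 loop with proportional control, e_ss = 1/(1 + K_p·P(0)).
P(0) = 0.7531. Require 1/(1 + K_p·0.7531) = 0.05, so 1 + 0.7531·K_p = 20.
K_p = (20 − 1)/0.7531 = 25.2.

K_p = 25.2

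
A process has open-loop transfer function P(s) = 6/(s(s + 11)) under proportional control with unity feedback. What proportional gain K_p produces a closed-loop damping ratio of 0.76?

K_p = 8.73

Closed-loop characteristic equation: s² + 11s + K_p·6 = 0.
So ω_n = √(6K_p) and 2ζω_n = 11, giving ζ = 11/(2√(6K_p)).
Setting ζ = 0.76: √(6K_p) = 11/(2·0.76) = 7.237, so K_p = 52.37/6 = 8.73.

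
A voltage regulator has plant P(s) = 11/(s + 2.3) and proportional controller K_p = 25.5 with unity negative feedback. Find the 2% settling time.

Closed-loop transfer function: T(s) = K_p·P(s)/(1 + K_p·P(s)) = 280.5/(s + 2.3 + 280.5) = 280.5/(s + 282.8).
Time constant τ = 1/282.8 = 0.003536 s, so the 2% settling time is about 4τ = 0.0141 s.

T_s ≈ 0.0141 s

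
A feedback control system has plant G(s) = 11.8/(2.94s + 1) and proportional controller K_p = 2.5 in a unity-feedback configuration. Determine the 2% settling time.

Closed loop: T(s) = K_p·G/(1+K_p·G) = 29.5/(2.94s + 1 + 29.5), with pole at s = −(1 + 29.5)/2.94 = −10.37.
τ = 1/10.37 = 0.09639 s, so 2% settling time ≈ 4τ = 0.386 s.

T_s ≈ 0.386 s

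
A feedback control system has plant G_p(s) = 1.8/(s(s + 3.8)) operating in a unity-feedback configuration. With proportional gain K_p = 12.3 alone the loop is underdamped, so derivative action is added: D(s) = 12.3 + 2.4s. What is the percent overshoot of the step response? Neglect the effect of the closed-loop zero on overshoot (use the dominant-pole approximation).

Forward path: (12.3 + 2.4s)·1.8/(s(s+3.8)). The closed-loop characteristic equation is s² + (3.8 + 1.8·2.4)s + 1.8·12.3 = 0.
That is s² + 8.12s + 22.14 = 0, so ω_n = 4.705 rad/s and ζ = 8.12/(2·4.705) = 0.8629.
%OS = 100·exp(−πζ/√(1−ζ²)) = 0.469%.

0.469%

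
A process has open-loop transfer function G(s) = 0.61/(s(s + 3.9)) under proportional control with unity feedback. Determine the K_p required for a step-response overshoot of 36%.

K_p = 65.2

From %OS = 100·exp(−πζ/√(1−ζ²)) = 36%, ζ = −ln(0.36)/√(π²+ln²(0.36)) = 0.3093.
Characteristic equation s² + 3.9s + 0.61K_p = 0 gives ζ = 3.9/(2√(0.61K_p)).
Setting ζ = 0.3093: √(0.61K_p) = 3.9/(2·0.3093) = 6.305, so K_p = 39.76/0.61 = 65.2.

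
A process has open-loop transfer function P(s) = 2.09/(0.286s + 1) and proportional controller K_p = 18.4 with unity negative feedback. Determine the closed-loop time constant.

τ = 0.00725 s

Closed loop: T(s) = K_p·P/(1+K_p·P) = 38.46/(0.286s + 1 + 38.46), with pole at s = −(1 + 38.46)/0.286 = −138.
Closed-loop time constant τ = 1/138 = 0.00725 s.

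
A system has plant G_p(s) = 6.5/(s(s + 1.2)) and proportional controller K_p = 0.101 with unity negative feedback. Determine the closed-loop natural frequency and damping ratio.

With unity feedback the closed-loop characteristic equation is s² + 1.2s + 0.101·6.5 = s² + 1.2s + 0.6565 = 0.
So ω_n² = 0.6565 ⇒ ω_n = 0.8102 rad/s, and ζ = 1.2/(2ω_n) = 0.741.

ω_n = 0.81 rad/s, ζ = 0.741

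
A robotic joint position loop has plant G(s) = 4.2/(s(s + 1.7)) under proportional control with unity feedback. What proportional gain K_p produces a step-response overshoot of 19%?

K_p = 0.788

From %OS = 100·exp(−πζ/√(1−ζ²)) = 19%, ζ = −ln(0.19)/√(π²+ln²(0.19)) = 0.4673.
Characteristic equation s² + 1.7s + 4.2K_p = 0 gives ζ = 1.7/(2√(4.2K_p)).
Setting ζ = 0.4673: √(4.2K_p) = 1.7/(2·0.4673) = 1.819, so K_p = 3.308/4.2 = 0.788.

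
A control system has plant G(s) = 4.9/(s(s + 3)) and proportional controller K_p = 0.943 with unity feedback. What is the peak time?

The closed-loop denominator s² + 3s + 4.621 gives ω_n = √4.621 = 2.15 and ζ = 3/(2ω_n) = 0.6978.
Damped frequency ω_d = ω_n√(1−ζ²) = 1.54 rad/s, so peak time T_p = π/ω_d = 2.04 s.

T_p = 2.04 s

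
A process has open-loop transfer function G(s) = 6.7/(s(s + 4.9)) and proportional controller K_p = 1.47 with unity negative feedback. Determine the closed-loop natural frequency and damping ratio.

1 + K_p·G(s) = 0 gives s² + 4.9s + 9.849 = 0.
So ω_n² = 9.849 ⇒ ω_n = 3.138 rad/s, and ζ = 4.9/(2ω_n) = 0.781.

ω_n = 3.14 rad/s, ζ = 0.781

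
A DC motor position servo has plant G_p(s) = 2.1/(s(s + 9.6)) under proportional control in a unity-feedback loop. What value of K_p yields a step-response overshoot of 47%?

From %OS = 100·exp(−πζ/√(1−ζ²)) = 47%, ζ = −ln(0.47)/√(π²+ln²(0.47)) = 0.2337.
Characteristic equation s² + 9.6s + 2.1K_p = 0 gives ζ = 9.6/(2√(2.1K_p)).
Setting ζ = 0.2337: √(2.1K_p) = 9.6/(2·0.2337) = 20.54, so K_p = 421.9/2.1 = 201.

K_p = 201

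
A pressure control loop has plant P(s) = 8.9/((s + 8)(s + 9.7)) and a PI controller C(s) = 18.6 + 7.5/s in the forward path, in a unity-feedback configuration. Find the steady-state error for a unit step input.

0

The open loop C(s)P(s) has a pole at the origin (type 1), so the static position error constant is infinite and e_ss = 1/(1+∞) = 0.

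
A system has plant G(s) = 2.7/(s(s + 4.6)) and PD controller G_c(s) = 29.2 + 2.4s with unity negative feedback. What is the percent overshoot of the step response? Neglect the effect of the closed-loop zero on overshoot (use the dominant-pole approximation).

Forward path: (29.2 + 2.4s)·2.7/(s(s+4.6)). The closed-loop characteristic equation is s² + (4.6 + 2.7·2.4)s + 2.7·29.2 = 0.
That is s² + 11.08s + 78.84 = 0, so ω_n = 8.879 rad/s and ζ = 11.08/(2·8.879) = 0.6239.
%OS = 100·exp(−πζ/√(1−ζ²)) = 8.14%.

8.14%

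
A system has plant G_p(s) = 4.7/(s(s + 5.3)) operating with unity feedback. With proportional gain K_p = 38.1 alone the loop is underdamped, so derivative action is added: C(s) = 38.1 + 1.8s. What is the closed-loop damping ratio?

Forward path: (38.1 + 1.8s)·4.7/(s(s+5.3)). The closed-loop characteristic equation is s² + (5.3 + 4.7·1.8)s + 4.7·38.1 = 0.
That is s² + 13.76s + 179.1 = 0, so ω_n = 13.38 rad/s and ζ = 13.76/(2·13.38) = 0.5141.

ζ = 0.514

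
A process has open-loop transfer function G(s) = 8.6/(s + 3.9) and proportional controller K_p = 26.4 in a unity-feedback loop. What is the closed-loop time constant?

τ = 0.00433 s

Closed-loop transfer function: T(s) = K_p·G(s)/(1 + K_p·G(s)) = 227/(s + 3.9 + 227) = 227/(s + 230.9).
Time constant τ = 1/230.9 = 0.00433 s.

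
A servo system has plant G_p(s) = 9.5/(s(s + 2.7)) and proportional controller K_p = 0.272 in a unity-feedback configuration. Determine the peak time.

T_p = 3.6 s

From 1 + K_pG_p(s) = 0: s² + 2.7s + 2.584 = 0 ⇒ ω_n = 1.607, ζ = 0.8398.
Damped frequency ω_d = ω_n√(1−ζ²) = 0.8726 rad/s, so peak time T_p = π/ω_d = 3.6 s.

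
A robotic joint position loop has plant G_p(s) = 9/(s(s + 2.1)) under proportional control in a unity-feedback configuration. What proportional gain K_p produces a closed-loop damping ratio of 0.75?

K_p = 0.218

Closed-loop characteristic equation: s² + 2.1s + K_p·9 = 0.
So ω_n = √(9K_p) and 2ζω_n = 2.1, giving ζ = 2.1/(2√(9K_p)).
Setting ζ = 0.75: √(9K_p) = 2.1/(2·0.75) = 1.4, so K_p = 1.96/9 = 0.218.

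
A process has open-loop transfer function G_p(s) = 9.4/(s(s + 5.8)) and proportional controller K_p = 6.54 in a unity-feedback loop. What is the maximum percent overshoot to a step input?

The closed-loop denominator s² + 5.8s + 61.48 gives ω_n = √61.48 = 7.841 and ζ = 5.8/(2ω_n) = 0.3699.
%OS = 100·exp(−πζ/√(1−ζ²)) = 100·exp(−π·0.3699/√0.8632) = 28.6%.

28.6%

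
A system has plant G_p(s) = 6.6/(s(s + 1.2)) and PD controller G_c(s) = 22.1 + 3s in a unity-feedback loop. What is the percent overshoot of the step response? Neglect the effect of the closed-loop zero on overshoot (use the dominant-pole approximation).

Forward path: (22.1 + 3s)·6.6/(s(s+1.2)). The closed-loop characteristic equation is s² + (1.2 + 6.6·3)s + 6.6·22.1 = 0.
That is s² + 21s + 145.9 = 0, so ω_n = 12.08 rad/s and ζ = 21/(2·12.08) = 0.8694.
%OS = 100·exp(−πζ/√(1−ζ²)) = 0.397%.

0.397%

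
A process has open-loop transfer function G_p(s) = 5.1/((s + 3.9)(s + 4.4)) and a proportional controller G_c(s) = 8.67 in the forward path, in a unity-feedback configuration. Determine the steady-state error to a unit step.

0.28

The loop is type 0. Static position error constant K_pos = G_c(0)·G_p(0) = 8.67·0.2972 = 2.577.
Steady-state error to a unit step: e_ss = 1/(1+K_pos) = 1/3.577 = 0.28.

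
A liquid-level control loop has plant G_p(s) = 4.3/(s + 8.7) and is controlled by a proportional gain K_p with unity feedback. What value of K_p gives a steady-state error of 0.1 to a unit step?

K_p = 18.2

For a type-0 loop with proportional control, e_ss = 1/(1 + K_p·G_p(0)).
G_p(0) = 0.4943. Require 1/(1 + K_p·0.4943) = 0.1, so 1 + 0.4943·K_p = 10.
K_p = (10 − 1)/0.4943 = 18.2.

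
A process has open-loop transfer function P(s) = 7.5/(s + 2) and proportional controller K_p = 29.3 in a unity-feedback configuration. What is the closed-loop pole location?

s = -221.8

Closed-loop transfer function: T(s) = K_p·P(s)/(1 + K_p·P(s)) = 219.8/(s + 2 + 219.8) = 219.8/(s + 221.8).
The closed-loop pole is at s = −221.8.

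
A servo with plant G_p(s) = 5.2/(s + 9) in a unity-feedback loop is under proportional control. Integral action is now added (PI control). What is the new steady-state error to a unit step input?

0

The integrator makes K_pos = lim_{s→0} C(s)G(s) infinite, so e_ss = 1/(1+K_pos) = 0.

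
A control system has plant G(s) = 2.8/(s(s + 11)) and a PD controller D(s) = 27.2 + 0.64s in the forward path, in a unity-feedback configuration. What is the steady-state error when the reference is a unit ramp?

0.144

The loop has one pole at the origin (type 1). Velocity error constant K_v = lim_{s→0} s·D(s)G(s) = 27.2·2.8/11 = 6.924.
Steady-state error to a unit ramp: e_ss = 1/K_v = 0.144.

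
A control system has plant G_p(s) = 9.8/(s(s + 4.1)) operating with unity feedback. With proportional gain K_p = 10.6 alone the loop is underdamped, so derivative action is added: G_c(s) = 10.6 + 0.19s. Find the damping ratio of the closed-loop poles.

Forward path: (10.6 + 0.19s)·9.8/(s(s+4.1)). The closed-loop characteristic equation is s² + (4.1 + 9.8·0.19)s + 9.8·10.6 = 0.
That is s² + 5.962s + 103.9 = 0, so ω_n = 10.19 rad/s and ζ = 5.962/(2·10.19) = 0.2925.

ζ = 0.292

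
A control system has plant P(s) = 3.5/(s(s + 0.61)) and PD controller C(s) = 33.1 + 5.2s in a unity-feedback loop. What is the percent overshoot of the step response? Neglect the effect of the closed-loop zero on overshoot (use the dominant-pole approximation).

0.354%

Forward path: (33.1 + 5.2s)·3.5/(s(s+0.61)). The closed-loop characteristic equation is s² + (0.61 + 3.5·5.2)s + 3.5·33.1 = 0.
That is s² + 18.81s + 115.9 = 0, so ω_n = 10.76 rad/s and ζ = 18.81/(2·10.76) = 0.8738.
%OS = 100·exp(−πζ/√(1−ζ²)) = 0.354%.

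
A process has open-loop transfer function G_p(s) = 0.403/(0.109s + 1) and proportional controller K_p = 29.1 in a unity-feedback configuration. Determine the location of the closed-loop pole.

Closed loop: T(s) = K_p·G_p/(1+K_p·G_p) = 11.73/(0.109s + 1 + 11.73), with pole at s = −(1 + 11.73)/0.109 = −116.8.

s = -116.8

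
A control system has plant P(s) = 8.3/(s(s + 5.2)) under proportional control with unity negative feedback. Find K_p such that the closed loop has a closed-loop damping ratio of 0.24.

K_p = 14.1

Closed-loop characteristic equation: s² + 5.2s + K_p·8.3 = 0.
So ω_n = √(8.3K_p) and 2ζω_n = 5.2, giving ζ = 5.2/(2√(8.3K_p)).
Setting ζ = 0.24: √(8.3K_p) = 5.2/(2·0.24) = 10.83, so K_p = 117.4/8.3 = 14.1.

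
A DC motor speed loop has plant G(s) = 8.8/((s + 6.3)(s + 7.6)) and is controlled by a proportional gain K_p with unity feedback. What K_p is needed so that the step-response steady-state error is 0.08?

K_p = 62.6

The loop is type 0, so e_ss(step) = 1/(1 + K_pos) with K_pos = K_p·G(0).
G(0) = 0.1838. Require 1/(1 + K_p·0.1838) = 0.08, so 1 + 0.1838·K_p = 12.5.
K_p = (12.5 − 1)/0.1838 = 62.6.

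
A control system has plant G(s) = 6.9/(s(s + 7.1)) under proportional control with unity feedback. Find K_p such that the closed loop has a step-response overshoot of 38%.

K_p = 21.1

From %OS = 100·exp(−πζ/√(1−ζ²)) = 38%, ζ = −ln(0.38)/√(π²+ln²(0.38)) = 0.2943.
Characteristic equation s² + 7.1s + 6.9K_p = 0 gives ζ = 7.1/(2√(6.9K_p)).
Setting ζ = 0.2943: √(6.9K_p) = 7.1/(2·0.2943) = 12.06, so K_p = 145.5/6.9 = 21.1.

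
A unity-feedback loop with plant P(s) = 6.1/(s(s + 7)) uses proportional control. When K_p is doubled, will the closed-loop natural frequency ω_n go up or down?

increase

ω_n = √(6.1·K_p), which grows with K_p.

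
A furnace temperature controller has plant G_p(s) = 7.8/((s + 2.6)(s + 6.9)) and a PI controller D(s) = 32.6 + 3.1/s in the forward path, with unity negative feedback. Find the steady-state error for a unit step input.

The open loop D(s)G_p(s) has a pole at the origin (type 1), so the static position error constant is infinite and e_ss = 1/(1+∞) = 0.

0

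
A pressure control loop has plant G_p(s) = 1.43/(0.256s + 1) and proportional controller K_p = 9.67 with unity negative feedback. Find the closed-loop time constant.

τ = 0.0173 s

Closed loop: T(s) = K_p·G_p/(1+K_p·G_p) = 13.83/(0.256s + 1 + 13.83), with pole at s = −(1 + 13.83)/0.256 = −57.92.
Closed-loop time constant τ = 1/57.92 = 0.0173 s.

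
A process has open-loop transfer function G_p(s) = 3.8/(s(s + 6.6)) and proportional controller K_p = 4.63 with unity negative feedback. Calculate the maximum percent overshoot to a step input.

From 1 + K_pG_p(s) = 0: s² + 6.6s + 17.59 = 0 ⇒ ω_n = 4.195, ζ = 0.7867.
%OS = 100·exp(−πζ/√(1−ζ²)) = 100·exp(−π·0.7867/√0.381) = 1.82%.

1.82%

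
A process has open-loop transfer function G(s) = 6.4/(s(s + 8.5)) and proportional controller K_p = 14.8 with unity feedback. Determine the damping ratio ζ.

ζ = 0.437

The closed-loop denominator is s(s+8.5) + 14.8·6.4 = s² + 8.5s + 94.72.
So ω_n² = 94.72 ⇒ ω_n = 9.732 rad/s, and ζ = 8.5/(2ω_n) = 0.437.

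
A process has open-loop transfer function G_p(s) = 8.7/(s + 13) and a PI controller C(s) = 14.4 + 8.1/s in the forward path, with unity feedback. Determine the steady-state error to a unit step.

0

The open loop C(s)G_p(s) has a pole at the origin (type 1), so the static position error constant is infinite and e_ss = 1/(1+∞) = 0.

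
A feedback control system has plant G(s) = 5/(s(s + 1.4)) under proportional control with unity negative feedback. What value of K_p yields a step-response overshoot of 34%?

From %OS = 100·exp(−πζ/√(1−ζ²)) = 34%, ζ = −ln(0.34)/√(π²+ln²(0.34)) = 0.3248.
Characteristic equation s² + 1.4s + 5K_p = 0 gives ζ = 1.4/(2√(5K_p)).
Setting ζ = 0.3248: √(5K_p) = 1.4/(2·0.3248) = 2.155, so K_p = 4.645/5 = 0.929.

K_p = 0.929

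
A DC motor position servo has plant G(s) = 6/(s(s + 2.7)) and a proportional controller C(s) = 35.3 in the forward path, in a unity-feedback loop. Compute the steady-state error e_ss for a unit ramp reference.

The loop has one pole at the origin (type 1). Velocity error constant K_v = lim_{s→0} s·C(s)G(s) = 35.3·6/2.7 = 78.44.
Steady-state error to a unit ramp: e_ss = 1/K_v = 0.0127.

0.0127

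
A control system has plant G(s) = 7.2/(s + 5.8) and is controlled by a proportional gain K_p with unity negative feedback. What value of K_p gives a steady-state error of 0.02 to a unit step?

K_p = 39.5

Steady-state error for a unit step on this type-0 loop is 1/(1 + K_p·G(0)).
G(0) = 1.241. Require 1/(1 + K_p·1.241) = 0.02, so 1 + 1.241·K_p = 50.
K_p = (50 − 1)/1.241 = 39.5.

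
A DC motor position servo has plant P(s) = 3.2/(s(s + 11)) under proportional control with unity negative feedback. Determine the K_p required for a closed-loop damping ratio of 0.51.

K_p = 36.3

Closed-loop characteristic equation: s² + 11s + K_p·3.2 = 0.
So ω_n = √(3.2K_p) and 2ζω_n = 11, giving ζ = 11/(2√(3.2K_p)).
Setting ζ = 0.51: √(3.2K_p) = 11/(2·0.51) = 10.78, so K_p = 116.3/3.2 = 36.3.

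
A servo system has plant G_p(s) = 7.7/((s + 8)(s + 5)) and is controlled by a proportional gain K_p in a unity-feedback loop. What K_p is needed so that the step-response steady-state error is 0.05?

For a type-0 loop with proportional control, e_ss = 1/(1 + K_p·G_p(0)).
G_p(0) = 0.1925. Require 1/(1 + K_p·0.1925) = 0.05, so 1 + 0.1925·K_p = 20.
K_p = (20 − 1)/0.1925 = 98.7.

K_p = 98.7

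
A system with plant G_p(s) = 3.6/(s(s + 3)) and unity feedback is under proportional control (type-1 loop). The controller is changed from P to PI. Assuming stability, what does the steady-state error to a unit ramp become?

0

The integrator raises the loop to type 2, so K_v → ∞ and e_ss to a ramp is zero.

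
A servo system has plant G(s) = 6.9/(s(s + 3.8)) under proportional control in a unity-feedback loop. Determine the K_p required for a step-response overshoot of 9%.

From %OS = 100·exp(−πζ/√(1−ζ²)) = 9%, ζ = −ln(0.09)/√(π²+ln²(0.09)) = 0.6083.
Characteristic equation s² + 3.8s + 6.9K_p = 0 gives ζ = 3.8/(2√(6.9K_p)).
Setting ζ = 0.6083: √(6.9K_p) = 3.8/(2·0.6083) = 3.123, so K_p = 9.755/6.9 = 1.41.

K_p = 1.41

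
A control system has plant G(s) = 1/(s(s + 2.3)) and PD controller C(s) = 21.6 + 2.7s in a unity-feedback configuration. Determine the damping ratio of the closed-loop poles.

Forward path: (21.6 + 2.7s)·1/(s(s+2.3)). The closed-loop characteristic equation is s² + (2.3 + 1·2.7)s + 1·21.6 = 0.
That is s² + 5s + 21.6 = 0, so ω_n = 4.648 rad/s and ζ = 5/(2·4.648) = 0.5379.

ζ = 0.538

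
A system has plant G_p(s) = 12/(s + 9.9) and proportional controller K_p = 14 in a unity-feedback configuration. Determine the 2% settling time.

T_s ≈ 0.0225 s

Closed-loop transfer function: T(s) = K_p·G_p(s)/(1 + K_p·G_p(s)) = 168/(s + 9.9 + 168) = 168/(s + 177.9).
Time constant τ = 1/177.9 = 0.005621 s, so the 2% settling time is about 4τ = 0.0225 s.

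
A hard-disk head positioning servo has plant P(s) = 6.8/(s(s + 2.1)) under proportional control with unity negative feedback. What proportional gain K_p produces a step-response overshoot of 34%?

K_p = 1.54

From %OS = 100·exp(−πζ/√(1−ζ²)) = 34%, ζ = −ln(0.34)/√(π²+ln²(0.34)) = 0.3248.
Characteristic equation s² + 2.1s + 6.8K_p = 0 gives ζ = 2.1/(2√(6.8K_p)).
Setting ζ = 0.3248: √(6.8K_p) = 2.1/(2·0.3248) = 3.233, so K_p = 10.45/6.8 = 1.54.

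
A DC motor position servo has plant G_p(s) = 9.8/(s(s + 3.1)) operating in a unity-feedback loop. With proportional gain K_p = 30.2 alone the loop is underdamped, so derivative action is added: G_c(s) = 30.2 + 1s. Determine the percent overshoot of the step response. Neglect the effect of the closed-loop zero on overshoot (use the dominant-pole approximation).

28.1%

Forward path: (30.2 + 1s)·9.8/(s(s+3.1)). The closed-loop characteristic equation is s² + (3.1 + 9.8·1)s + 9.8·30.2 = 0.
That is s² + 12.9s + 296 = 0, so ω_n = 17.2 rad/s and ζ = 12.9/(2·17.2) = 0.3749.
%OS = 100·exp(−πζ/√(1−ζ²)) = 28.1%.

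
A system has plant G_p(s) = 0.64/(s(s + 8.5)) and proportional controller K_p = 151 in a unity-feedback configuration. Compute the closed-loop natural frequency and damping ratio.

With unity feedback the closed-loop characteristic equation is s² + 8.5s + 151·0.64 = s² + 8.5s + 96.64 = 0.
So ω_n² = 96.64 ⇒ ω_n = 9.831 rad/s, and ζ = 8.5/(2ω_n) = 0.432.

ω_n = 9.83 rad/s, ζ = 0.432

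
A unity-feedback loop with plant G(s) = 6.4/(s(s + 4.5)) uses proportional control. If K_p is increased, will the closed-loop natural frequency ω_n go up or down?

increase

ω_n = √(6.4·K_p), which grows with K_p.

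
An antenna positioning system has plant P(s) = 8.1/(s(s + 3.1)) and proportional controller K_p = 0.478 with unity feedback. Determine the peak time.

From 1 + K_pP(s) = 0: s² + 3.1s + 3.872 = 0 ⇒ ω_n = 1.968, ζ = 0.7877.
Damped frequency ω_d = ω_n√(1−ζ²) = 1.212 rad/s, so peak time T_p = π/ω_d = 2.59 s.

T_p = 2.59 s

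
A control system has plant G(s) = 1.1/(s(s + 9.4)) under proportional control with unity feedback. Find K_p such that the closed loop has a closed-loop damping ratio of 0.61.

Closed-loop characteristic equation: s² + 9.4s + K_p·1.1 = 0.
So ω_n = √(1.1K_p) and 2ζω_n = 9.4, giving ζ = 9.4/(2√(1.1K_p)).
Setting ζ = 0.61: √(1.1K_p) = 9.4/(2·0.61) = 7.705, so K_p = 59.37/1.1 = 54.

K_p = 54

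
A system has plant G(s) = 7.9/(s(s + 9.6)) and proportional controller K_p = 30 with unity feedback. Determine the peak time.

T_p = 0.215 s

Closed-loop characteristic equation: s² + 9.6s + 237 = 0, so ω_n = 15.39 rad/s and ζ = 9.6/(2·15.39) = 0.3118.
Damped frequency ω_d = ω_n√(1−ζ²) = 14.63 rad/s, so peak time T_p = π/ω_d = 0.215 s.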